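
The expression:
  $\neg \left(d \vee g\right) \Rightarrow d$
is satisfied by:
  {d: True, g: True}
  {d: True, g: False}
  {g: True, d: False}


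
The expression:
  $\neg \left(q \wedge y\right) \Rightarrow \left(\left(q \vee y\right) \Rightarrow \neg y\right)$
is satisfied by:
  {q: True, y: False}
  {y: False, q: False}
  {y: True, q: True}


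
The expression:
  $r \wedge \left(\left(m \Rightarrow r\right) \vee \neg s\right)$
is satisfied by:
  {r: True}


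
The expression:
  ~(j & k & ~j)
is always true.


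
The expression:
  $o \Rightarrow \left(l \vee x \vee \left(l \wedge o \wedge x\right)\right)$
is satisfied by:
  {x: True, l: True, o: False}
  {x: True, o: False, l: False}
  {l: True, o: False, x: False}
  {l: False, o: False, x: False}
  {x: True, l: True, o: True}
  {x: True, o: True, l: False}
  {l: True, o: True, x: False}


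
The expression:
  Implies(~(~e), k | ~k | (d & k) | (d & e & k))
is always true.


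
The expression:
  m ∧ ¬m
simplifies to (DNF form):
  False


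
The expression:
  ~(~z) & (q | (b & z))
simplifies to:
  z & (b | q)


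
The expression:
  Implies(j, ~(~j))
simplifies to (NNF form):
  True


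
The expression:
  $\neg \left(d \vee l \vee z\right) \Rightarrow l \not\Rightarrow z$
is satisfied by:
  {d: True, z: True, l: True}
  {d: True, z: True, l: False}
  {d: True, l: True, z: False}
  {d: True, l: False, z: False}
  {z: True, l: True, d: False}
  {z: True, l: False, d: False}
  {l: True, z: False, d: False}


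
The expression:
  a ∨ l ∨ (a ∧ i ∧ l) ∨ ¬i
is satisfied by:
  {a: True, l: True, i: False}
  {a: True, l: False, i: False}
  {l: True, a: False, i: False}
  {a: False, l: False, i: False}
  {a: True, i: True, l: True}
  {a: True, i: True, l: False}
  {i: True, l: True, a: False}


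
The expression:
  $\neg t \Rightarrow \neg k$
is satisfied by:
  {t: True, k: False}
  {k: False, t: False}
  {k: True, t: True}


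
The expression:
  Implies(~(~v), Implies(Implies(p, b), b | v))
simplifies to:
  True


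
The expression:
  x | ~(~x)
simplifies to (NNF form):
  x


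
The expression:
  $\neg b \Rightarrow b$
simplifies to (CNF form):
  $b$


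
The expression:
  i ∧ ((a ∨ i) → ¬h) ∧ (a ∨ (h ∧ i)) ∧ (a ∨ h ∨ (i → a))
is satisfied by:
  {a: True, i: True, h: False}


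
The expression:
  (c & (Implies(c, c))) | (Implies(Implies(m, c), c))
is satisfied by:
  {c: True, m: True}
  {c: True, m: False}
  {m: True, c: False}


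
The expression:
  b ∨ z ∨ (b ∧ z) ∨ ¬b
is always true.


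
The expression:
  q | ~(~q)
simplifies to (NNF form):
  q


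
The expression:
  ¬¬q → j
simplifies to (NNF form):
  j ∨ ¬q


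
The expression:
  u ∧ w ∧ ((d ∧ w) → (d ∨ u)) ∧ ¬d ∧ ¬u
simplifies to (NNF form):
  False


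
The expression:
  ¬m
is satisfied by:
  {m: False}


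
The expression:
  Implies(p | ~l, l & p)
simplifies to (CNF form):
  l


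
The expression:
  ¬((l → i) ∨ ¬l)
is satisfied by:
  {l: True, i: False}


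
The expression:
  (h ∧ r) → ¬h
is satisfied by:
  {h: False, r: False}
  {r: True, h: False}
  {h: True, r: False}


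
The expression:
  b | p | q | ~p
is always true.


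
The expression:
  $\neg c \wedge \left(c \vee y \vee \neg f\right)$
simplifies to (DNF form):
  $\left(y \wedge \neg c\right) \vee \left(\neg c \wedge \neg f\right)$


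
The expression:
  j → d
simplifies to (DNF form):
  d ∨ ¬j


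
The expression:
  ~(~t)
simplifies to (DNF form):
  t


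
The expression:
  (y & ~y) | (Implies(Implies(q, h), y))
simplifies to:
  y | (q & ~h)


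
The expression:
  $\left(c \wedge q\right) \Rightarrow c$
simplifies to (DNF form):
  $\text{True}$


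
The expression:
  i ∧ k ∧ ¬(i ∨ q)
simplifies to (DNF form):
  False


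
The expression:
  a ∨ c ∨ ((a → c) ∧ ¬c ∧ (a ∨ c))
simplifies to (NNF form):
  a ∨ c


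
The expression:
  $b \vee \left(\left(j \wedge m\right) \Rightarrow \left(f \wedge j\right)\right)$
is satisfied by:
  {b: True, f: True, m: False, j: False}
  {b: True, f: False, m: False, j: False}
  {f: True, b: False, m: False, j: False}
  {b: False, f: False, m: False, j: False}
  {j: True, b: True, f: True, m: False}
  {j: True, b: True, f: False, m: False}
  {j: True, f: True, b: False, m: False}
  {j: True, f: False, b: False, m: False}
  {b: True, m: True, f: True, j: False}
  {b: True, m: True, f: False, j: False}
  {m: True, f: True, b: False, j: False}
  {m: True, b: False, f: False, j: False}
  {j: True, m: True, b: True, f: True}
  {j: True, m: True, b: True, f: False}
  {j: True, m: True, f: True, b: False}


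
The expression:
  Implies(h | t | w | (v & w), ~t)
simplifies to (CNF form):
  ~t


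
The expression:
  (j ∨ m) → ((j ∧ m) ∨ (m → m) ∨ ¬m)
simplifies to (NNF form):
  True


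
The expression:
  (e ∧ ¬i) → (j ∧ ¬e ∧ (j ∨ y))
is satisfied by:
  {i: True, e: False}
  {e: False, i: False}
  {e: True, i: True}


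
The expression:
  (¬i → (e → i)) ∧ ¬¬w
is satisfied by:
  {i: True, w: True, e: False}
  {w: True, e: False, i: False}
  {i: True, e: True, w: True}


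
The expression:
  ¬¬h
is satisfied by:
  {h: True}


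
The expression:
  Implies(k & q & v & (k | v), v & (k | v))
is always true.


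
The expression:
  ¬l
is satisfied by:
  {l: False}


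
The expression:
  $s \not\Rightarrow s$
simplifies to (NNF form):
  $\text{False}$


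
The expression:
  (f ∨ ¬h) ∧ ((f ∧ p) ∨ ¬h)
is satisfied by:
  {p: True, f: True, h: False}
  {p: True, f: False, h: False}
  {f: True, p: False, h: False}
  {p: False, f: False, h: False}
  {p: True, h: True, f: True}


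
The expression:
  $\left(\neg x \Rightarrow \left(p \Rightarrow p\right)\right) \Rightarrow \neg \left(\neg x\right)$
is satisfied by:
  {x: True}


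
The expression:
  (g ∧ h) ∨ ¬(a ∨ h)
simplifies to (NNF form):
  (g ∧ h) ∨ (¬a ∧ ¬h)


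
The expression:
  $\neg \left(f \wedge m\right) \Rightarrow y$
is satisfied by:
  {y: True, m: True, f: True}
  {y: True, m: True, f: False}
  {y: True, f: True, m: False}
  {y: True, f: False, m: False}
  {m: True, f: True, y: False}


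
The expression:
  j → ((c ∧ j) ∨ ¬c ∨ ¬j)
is always true.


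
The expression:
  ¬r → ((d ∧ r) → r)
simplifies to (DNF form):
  True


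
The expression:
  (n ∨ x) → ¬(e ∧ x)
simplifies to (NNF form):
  ¬e ∨ ¬x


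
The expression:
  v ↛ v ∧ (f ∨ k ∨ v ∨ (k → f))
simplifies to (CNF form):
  False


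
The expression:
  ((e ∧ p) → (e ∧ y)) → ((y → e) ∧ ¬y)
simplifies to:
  ¬y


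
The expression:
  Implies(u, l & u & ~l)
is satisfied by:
  {u: False}


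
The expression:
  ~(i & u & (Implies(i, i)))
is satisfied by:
  {u: False, i: False}
  {i: True, u: False}
  {u: True, i: False}


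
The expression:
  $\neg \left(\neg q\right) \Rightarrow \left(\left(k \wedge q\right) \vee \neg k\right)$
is always true.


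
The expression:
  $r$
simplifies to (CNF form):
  $r$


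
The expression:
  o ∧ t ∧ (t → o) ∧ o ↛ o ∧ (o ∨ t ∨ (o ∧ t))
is never true.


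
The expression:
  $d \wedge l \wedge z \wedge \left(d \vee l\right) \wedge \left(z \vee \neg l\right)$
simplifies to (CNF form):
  $d \wedge l \wedge z$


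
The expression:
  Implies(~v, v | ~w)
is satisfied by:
  {v: True, w: False}
  {w: False, v: False}
  {w: True, v: True}


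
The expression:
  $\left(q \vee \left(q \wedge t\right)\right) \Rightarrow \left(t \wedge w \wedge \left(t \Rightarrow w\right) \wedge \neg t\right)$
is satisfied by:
  {q: False}


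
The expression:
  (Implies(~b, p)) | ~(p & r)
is always true.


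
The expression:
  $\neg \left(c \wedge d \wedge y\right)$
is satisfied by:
  {c: False, d: False, y: False}
  {y: True, c: False, d: False}
  {d: True, c: False, y: False}
  {y: True, d: True, c: False}
  {c: True, y: False, d: False}
  {y: True, c: True, d: False}
  {d: True, c: True, y: False}


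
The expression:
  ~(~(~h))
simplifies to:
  ~h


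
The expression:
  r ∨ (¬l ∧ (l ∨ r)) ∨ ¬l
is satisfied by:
  {r: True, l: False}
  {l: False, r: False}
  {l: True, r: True}


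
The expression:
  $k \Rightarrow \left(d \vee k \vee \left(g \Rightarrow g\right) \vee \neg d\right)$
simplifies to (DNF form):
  $\text{True}$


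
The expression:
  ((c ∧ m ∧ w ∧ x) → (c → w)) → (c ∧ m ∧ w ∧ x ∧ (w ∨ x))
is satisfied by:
  {c: True, m: True, w: True, x: True}


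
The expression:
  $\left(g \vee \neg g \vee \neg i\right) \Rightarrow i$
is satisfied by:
  {i: True}


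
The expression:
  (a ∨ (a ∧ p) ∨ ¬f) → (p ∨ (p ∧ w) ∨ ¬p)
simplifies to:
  True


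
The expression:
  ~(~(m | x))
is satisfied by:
  {x: True, m: True}
  {x: True, m: False}
  {m: True, x: False}


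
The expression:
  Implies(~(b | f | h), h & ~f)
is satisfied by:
  {b: True, h: True, f: True}
  {b: True, h: True, f: False}
  {b: True, f: True, h: False}
  {b: True, f: False, h: False}
  {h: True, f: True, b: False}
  {h: True, f: False, b: False}
  {f: True, h: False, b: False}


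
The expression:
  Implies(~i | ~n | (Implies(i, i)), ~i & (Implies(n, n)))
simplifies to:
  ~i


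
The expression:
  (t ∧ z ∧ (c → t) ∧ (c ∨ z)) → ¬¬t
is always true.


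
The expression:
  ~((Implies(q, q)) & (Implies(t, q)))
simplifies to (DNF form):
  t & ~q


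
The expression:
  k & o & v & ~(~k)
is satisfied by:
  {k: True, o: True, v: True}


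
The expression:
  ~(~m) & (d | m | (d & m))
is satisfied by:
  {m: True}


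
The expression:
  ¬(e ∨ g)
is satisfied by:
  {g: False, e: False}


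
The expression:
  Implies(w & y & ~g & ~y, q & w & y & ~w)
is always true.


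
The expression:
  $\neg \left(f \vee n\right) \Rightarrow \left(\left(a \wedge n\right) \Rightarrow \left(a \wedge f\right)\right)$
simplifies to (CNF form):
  $\text{True}$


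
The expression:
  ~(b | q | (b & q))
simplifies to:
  ~b & ~q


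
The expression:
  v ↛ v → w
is always true.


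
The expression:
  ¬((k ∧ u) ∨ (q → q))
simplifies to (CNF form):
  False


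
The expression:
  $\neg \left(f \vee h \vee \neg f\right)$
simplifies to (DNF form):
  $\text{False}$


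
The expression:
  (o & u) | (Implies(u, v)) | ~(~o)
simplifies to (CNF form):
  o | v | ~u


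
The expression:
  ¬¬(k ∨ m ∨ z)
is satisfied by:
  {k: True, m: True, z: True}
  {k: True, m: True, z: False}
  {k: True, z: True, m: False}
  {k: True, z: False, m: False}
  {m: True, z: True, k: False}
  {m: True, z: False, k: False}
  {z: True, m: False, k: False}


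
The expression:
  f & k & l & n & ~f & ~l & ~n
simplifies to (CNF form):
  False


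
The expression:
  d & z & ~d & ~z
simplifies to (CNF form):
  False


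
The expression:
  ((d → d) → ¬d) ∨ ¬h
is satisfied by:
  {h: False, d: False}
  {d: True, h: False}
  {h: True, d: False}


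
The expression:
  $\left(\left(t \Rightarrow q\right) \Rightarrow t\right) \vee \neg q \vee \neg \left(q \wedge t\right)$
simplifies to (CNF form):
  $\text{True}$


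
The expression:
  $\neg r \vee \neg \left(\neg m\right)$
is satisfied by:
  {m: True, r: False}
  {r: False, m: False}
  {r: True, m: True}


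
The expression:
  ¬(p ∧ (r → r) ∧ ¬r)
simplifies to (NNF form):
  r ∨ ¬p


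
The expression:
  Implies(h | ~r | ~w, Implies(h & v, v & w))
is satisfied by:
  {w: True, h: False, v: False}
  {h: False, v: False, w: False}
  {w: True, v: True, h: False}
  {v: True, h: False, w: False}
  {w: True, h: True, v: False}
  {h: True, w: False, v: False}
  {w: True, v: True, h: True}


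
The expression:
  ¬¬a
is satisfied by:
  {a: True}


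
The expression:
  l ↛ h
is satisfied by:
  {l: True, h: False}


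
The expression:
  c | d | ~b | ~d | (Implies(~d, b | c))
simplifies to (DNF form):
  True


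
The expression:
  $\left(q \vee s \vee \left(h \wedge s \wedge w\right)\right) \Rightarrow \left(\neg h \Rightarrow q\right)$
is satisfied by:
  {q: True, h: True, s: False}
  {q: True, s: False, h: False}
  {h: True, s: False, q: False}
  {h: False, s: False, q: False}
  {q: True, h: True, s: True}
  {q: True, s: True, h: False}
  {h: True, s: True, q: False}


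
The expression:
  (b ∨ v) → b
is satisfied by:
  {b: True, v: False}
  {v: False, b: False}
  {v: True, b: True}


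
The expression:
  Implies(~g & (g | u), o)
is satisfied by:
  {o: True, g: True, u: False}
  {o: True, u: False, g: False}
  {g: True, u: False, o: False}
  {g: False, u: False, o: False}
  {o: True, g: True, u: True}
  {o: True, u: True, g: False}
  {g: True, u: True, o: False}


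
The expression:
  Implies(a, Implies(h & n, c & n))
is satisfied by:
  {c: True, h: False, n: False, a: False}
  {a: False, h: False, c: False, n: False}
  {a: True, c: True, h: False, n: False}
  {a: True, h: False, c: False, n: False}
  {n: True, c: True, a: False, h: False}
  {n: True, a: False, h: False, c: False}
  {n: True, a: True, c: True, h: False}
  {n: True, a: True, h: False, c: False}
  {c: True, h: True, n: False, a: False}
  {h: True, n: False, c: False, a: False}
  {a: True, h: True, c: True, n: False}
  {a: True, h: True, n: False, c: False}
  {c: True, h: True, n: True, a: False}
  {h: True, n: True, a: False, c: False}
  {a: True, h: True, n: True, c: True}


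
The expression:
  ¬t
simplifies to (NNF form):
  ¬t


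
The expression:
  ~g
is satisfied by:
  {g: False}


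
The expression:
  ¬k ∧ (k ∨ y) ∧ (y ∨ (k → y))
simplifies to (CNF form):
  y ∧ ¬k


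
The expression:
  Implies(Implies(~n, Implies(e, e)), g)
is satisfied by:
  {g: True}


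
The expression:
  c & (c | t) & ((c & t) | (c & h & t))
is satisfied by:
  {t: True, c: True}


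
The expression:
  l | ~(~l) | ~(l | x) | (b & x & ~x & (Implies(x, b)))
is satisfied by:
  {l: True, x: False}
  {x: False, l: False}
  {x: True, l: True}


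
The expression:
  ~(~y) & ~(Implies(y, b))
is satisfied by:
  {y: True, b: False}


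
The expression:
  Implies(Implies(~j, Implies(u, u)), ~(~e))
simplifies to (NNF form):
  e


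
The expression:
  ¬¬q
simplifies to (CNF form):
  q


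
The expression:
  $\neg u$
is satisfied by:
  {u: False}


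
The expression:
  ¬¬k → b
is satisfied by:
  {b: True, k: False}
  {k: False, b: False}
  {k: True, b: True}


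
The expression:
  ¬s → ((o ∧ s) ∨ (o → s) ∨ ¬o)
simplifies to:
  s ∨ ¬o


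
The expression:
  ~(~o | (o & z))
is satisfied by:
  {o: True, z: False}


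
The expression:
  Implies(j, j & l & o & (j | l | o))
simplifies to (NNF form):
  ~j | (l & o)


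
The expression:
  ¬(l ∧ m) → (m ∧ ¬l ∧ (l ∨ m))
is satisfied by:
  {m: True}


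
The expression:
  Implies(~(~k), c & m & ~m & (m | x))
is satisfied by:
  {k: False}


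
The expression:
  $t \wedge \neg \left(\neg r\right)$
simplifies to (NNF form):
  $r \wedge t$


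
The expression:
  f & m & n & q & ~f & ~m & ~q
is never true.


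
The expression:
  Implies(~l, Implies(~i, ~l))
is always true.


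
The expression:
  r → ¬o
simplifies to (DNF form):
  ¬o ∨ ¬r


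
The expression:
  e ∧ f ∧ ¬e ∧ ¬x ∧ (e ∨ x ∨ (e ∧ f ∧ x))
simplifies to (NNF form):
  False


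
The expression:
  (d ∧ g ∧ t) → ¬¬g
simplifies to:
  True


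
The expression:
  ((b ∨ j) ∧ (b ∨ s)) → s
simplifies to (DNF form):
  s ∨ ¬b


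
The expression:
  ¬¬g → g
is always true.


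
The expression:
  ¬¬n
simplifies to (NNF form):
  n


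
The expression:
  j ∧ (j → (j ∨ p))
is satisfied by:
  {j: True}


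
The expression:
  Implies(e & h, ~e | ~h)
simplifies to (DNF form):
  ~e | ~h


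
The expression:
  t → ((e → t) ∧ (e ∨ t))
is always true.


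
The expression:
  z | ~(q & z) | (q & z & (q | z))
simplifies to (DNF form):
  True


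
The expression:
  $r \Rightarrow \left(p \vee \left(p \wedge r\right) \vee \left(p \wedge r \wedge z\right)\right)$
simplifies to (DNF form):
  $p \vee \neg r$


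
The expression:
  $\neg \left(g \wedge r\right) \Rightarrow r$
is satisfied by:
  {r: True}


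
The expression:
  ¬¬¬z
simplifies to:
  ¬z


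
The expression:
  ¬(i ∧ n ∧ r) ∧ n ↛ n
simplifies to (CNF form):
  False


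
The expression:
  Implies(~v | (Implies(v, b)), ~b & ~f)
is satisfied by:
  {v: True, b: False, f: False}
  {v: False, b: False, f: False}
  {f: True, v: True, b: False}


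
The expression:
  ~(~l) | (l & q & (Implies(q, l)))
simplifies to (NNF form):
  l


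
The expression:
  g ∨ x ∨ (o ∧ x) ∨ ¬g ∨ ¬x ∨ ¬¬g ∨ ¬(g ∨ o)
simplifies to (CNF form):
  True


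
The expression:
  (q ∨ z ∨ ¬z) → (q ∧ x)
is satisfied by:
  {x: True, q: True}


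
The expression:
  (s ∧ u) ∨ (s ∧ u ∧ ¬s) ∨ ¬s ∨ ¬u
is always true.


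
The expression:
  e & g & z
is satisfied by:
  {z: True, e: True, g: True}


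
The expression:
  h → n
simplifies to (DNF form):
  n ∨ ¬h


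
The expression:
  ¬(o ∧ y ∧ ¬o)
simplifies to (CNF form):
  True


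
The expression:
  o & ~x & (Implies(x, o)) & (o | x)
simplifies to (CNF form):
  o & ~x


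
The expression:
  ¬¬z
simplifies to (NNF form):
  z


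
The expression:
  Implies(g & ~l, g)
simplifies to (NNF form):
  True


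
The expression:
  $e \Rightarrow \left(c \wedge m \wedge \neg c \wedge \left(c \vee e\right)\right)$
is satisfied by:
  {e: False}


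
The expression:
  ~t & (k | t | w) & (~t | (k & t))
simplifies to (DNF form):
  (k & ~t) | (w & ~t)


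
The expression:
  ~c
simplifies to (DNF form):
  ~c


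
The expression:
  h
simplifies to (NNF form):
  h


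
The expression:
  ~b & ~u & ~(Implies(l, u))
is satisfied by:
  {l: True, u: False, b: False}


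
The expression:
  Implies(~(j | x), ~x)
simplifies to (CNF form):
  True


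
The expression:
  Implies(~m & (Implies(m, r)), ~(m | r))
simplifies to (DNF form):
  m | ~r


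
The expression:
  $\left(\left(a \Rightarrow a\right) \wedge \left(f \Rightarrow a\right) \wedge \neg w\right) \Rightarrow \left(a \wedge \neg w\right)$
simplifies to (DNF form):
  $a \vee f \vee w$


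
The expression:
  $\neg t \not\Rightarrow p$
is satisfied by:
  {p: False, t: False}


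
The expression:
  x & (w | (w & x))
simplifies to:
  w & x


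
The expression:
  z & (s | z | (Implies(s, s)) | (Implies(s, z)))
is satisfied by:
  {z: True}


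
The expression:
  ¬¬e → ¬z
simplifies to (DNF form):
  ¬e ∨ ¬z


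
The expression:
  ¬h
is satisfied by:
  {h: False}


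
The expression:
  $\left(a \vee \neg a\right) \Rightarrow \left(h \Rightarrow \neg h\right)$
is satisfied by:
  {h: False}


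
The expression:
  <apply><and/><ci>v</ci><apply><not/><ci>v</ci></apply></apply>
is never true.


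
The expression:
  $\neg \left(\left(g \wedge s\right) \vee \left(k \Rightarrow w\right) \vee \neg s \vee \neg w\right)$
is never true.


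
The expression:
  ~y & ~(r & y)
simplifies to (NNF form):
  ~y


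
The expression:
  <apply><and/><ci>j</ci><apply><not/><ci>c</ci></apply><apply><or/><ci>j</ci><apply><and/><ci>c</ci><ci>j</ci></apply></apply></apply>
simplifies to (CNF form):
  <apply><and/><ci>j</ci><apply><not/><ci>c</ci></apply></apply>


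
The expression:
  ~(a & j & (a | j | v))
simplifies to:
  ~a | ~j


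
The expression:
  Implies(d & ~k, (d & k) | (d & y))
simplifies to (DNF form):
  k | y | ~d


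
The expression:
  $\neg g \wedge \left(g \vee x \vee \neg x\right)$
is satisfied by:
  {g: False}


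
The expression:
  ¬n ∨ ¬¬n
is always true.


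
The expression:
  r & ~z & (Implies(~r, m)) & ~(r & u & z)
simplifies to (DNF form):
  r & ~z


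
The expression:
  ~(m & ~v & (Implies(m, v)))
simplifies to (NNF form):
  True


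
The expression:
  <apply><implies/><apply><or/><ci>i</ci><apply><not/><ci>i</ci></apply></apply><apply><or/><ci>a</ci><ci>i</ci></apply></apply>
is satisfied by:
  {i: True, a: True}
  {i: True, a: False}
  {a: True, i: False}


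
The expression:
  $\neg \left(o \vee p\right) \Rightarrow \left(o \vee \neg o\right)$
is always true.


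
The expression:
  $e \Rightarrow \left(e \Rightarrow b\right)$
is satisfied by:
  {b: True, e: False}
  {e: False, b: False}
  {e: True, b: True}


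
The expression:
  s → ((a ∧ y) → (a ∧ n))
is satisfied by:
  {n: True, s: False, y: False, a: False}
  {n: False, s: False, y: False, a: False}
  {n: True, a: True, s: False, y: False}
  {a: True, n: False, s: False, y: False}
  {n: True, y: True, a: False, s: False}
  {y: True, a: False, s: False, n: False}
  {n: True, a: True, y: True, s: False}
  {a: True, y: True, n: False, s: False}
  {n: True, s: True, a: False, y: False}
  {s: True, a: False, y: False, n: False}
  {n: True, a: True, s: True, y: False}
  {a: True, s: True, n: False, y: False}
  {n: True, y: True, s: True, a: False}
  {y: True, s: True, a: False, n: False}
  {n: True, a: True, y: True, s: True}


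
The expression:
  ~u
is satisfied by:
  {u: False}


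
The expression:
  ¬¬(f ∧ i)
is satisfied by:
  {i: True, f: True}


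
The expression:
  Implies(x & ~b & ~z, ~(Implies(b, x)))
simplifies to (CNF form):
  b | z | ~x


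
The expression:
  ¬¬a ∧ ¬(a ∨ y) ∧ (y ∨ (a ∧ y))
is never true.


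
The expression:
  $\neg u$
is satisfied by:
  {u: False}


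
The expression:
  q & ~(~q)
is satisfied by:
  {q: True}


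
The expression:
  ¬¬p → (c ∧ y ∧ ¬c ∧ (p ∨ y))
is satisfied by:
  {p: False}


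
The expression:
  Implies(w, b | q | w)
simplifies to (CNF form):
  True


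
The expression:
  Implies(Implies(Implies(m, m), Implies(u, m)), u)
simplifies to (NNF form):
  u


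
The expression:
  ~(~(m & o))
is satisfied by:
  {m: True, o: True}


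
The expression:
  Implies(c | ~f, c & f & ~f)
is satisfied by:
  {f: True, c: False}


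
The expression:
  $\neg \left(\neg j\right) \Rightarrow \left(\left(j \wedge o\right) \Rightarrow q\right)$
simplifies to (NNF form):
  $q \vee \neg j \vee \neg o$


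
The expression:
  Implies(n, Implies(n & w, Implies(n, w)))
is always true.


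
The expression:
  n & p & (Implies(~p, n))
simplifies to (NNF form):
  n & p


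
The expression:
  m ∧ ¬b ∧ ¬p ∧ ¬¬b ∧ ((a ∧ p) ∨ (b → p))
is never true.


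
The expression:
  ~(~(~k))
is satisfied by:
  {k: False}


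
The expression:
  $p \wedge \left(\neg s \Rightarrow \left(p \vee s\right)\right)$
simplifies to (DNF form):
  $p$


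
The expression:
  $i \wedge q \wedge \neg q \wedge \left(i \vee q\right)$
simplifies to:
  $\text{False}$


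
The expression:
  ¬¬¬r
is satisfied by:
  {r: False}


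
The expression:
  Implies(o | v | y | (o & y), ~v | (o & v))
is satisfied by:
  {o: True, v: False}
  {v: False, o: False}
  {v: True, o: True}


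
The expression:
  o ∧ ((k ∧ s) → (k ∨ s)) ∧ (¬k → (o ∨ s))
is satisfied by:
  {o: True}


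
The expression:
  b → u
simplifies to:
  u ∨ ¬b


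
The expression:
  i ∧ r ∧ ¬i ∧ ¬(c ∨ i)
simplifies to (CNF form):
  False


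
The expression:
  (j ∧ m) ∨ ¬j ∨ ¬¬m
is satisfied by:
  {m: True, j: False}
  {j: False, m: False}
  {j: True, m: True}


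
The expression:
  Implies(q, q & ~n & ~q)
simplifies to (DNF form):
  ~q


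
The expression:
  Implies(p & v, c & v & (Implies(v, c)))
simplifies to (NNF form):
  c | ~p | ~v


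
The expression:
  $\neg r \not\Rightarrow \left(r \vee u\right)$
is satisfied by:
  {u: False, r: False}


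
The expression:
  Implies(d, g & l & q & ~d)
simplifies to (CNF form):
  ~d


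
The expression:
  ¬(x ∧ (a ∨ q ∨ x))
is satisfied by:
  {x: False}


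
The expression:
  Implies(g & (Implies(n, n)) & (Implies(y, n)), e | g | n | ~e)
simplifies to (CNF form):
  True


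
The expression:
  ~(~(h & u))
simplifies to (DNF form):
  h & u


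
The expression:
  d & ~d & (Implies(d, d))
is never true.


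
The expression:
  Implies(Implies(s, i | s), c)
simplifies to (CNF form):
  c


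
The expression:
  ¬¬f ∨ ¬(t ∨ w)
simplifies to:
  f ∨ (¬t ∧ ¬w)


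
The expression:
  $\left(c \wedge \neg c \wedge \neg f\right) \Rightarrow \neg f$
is always true.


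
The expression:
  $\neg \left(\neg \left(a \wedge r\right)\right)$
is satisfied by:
  {r: True, a: True}


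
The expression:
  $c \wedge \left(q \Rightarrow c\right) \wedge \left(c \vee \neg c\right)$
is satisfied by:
  {c: True}


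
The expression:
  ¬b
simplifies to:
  ¬b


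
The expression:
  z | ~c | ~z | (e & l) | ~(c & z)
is always true.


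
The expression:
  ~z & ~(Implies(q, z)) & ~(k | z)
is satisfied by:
  {q: True, z: False, k: False}


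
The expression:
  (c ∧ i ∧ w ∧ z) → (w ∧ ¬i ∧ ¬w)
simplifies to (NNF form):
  ¬c ∨ ¬i ∨ ¬w ∨ ¬z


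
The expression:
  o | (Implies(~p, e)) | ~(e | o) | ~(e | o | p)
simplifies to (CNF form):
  True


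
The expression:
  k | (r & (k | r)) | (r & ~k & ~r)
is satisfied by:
  {r: True, k: True}
  {r: True, k: False}
  {k: True, r: False}


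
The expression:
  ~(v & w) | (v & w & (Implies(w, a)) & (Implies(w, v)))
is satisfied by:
  {a: True, w: False, v: False}
  {w: False, v: False, a: False}
  {a: True, v: True, w: False}
  {v: True, w: False, a: False}
  {a: True, w: True, v: False}
  {w: True, a: False, v: False}
  {a: True, v: True, w: True}


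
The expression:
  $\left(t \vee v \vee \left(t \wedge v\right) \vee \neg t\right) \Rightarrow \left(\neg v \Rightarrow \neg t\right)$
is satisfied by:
  {v: True, t: False}
  {t: False, v: False}
  {t: True, v: True}


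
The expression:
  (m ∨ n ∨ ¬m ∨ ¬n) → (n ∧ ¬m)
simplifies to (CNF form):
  n ∧ ¬m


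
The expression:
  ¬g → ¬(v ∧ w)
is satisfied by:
  {g: True, w: False, v: False}
  {w: False, v: False, g: False}
  {g: True, v: True, w: False}
  {v: True, w: False, g: False}
  {g: True, w: True, v: False}
  {w: True, g: False, v: False}
  {g: True, v: True, w: True}


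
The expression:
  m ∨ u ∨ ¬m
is always true.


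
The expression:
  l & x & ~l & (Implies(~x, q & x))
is never true.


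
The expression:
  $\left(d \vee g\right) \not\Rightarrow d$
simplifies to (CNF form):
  $g \wedge \neg d$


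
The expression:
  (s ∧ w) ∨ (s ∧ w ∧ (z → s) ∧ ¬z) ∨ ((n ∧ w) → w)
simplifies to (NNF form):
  True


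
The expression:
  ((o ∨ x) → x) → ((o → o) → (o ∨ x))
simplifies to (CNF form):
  o ∨ x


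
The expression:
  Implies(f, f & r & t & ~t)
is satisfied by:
  {f: False}


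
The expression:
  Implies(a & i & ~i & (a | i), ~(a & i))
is always true.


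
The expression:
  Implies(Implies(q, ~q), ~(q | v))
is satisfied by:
  {q: True, v: False}
  {v: False, q: False}
  {v: True, q: True}


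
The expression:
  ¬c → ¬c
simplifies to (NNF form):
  True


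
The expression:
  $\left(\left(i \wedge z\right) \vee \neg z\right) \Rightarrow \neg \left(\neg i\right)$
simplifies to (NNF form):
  $i \vee z$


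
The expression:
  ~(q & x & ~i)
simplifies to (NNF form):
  i | ~q | ~x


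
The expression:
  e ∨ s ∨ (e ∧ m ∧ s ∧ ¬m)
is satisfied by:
  {e: True, s: True}
  {e: True, s: False}
  {s: True, e: False}


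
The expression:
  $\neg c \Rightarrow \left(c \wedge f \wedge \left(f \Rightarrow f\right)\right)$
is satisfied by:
  {c: True}


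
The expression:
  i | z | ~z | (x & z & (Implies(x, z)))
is always true.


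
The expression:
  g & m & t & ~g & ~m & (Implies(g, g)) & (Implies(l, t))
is never true.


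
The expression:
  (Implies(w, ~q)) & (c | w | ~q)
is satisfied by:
  {c: True, q: False, w: False}
  {c: False, q: False, w: False}
  {w: True, c: True, q: False}
  {w: True, c: False, q: False}
  {q: True, c: True, w: False}


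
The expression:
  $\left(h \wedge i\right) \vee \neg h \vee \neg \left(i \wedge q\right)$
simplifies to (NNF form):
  $\text{True}$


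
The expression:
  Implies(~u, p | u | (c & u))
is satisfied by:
  {u: True, p: True}
  {u: True, p: False}
  {p: True, u: False}


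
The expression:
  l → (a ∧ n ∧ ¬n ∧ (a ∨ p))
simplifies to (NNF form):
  ¬l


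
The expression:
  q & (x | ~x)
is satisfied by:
  {q: True}


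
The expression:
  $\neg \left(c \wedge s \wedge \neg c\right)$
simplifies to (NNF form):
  $\text{True}$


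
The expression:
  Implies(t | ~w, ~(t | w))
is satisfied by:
  {t: False}


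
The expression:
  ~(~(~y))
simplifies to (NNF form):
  ~y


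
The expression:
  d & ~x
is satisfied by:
  {d: True, x: False}


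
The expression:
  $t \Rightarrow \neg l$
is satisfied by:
  {l: False, t: False}
  {t: True, l: False}
  {l: True, t: False}


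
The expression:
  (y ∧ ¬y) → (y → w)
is always true.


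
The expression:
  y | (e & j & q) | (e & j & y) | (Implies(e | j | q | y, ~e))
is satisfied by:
  {y: True, j: True, q: True, e: False}
  {y: True, j: True, q: False, e: False}
  {y: True, q: True, j: False, e: False}
  {y: True, q: False, j: False, e: False}
  {j: True, q: True, y: False, e: False}
  {j: True, y: False, q: False, e: False}
  {j: False, q: True, y: False, e: False}
  {j: False, y: False, q: False, e: False}
  {y: True, e: True, j: True, q: True}
  {y: True, e: True, j: True, q: False}
  {y: True, e: True, q: True, j: False}
  {y: True, e: True, q: False, j: False}
  {e: True, j: True, q: True, y: False}


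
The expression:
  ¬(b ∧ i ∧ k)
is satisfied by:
  {k: False, b: False, i: False}
  {i: True, k: False, b: False}
  {b: True, k: False, i: False}
  {i: True, b: True, k: False}
  {k: True, i: False, b: False}
  {i: True, k: True, b: False}
  {b: True, k: True, i: False}


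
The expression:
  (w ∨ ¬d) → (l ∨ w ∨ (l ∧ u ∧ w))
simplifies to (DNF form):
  d ∨ l ∨ w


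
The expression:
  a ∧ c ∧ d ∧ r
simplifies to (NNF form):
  a ∧ c ∧ d ∧ r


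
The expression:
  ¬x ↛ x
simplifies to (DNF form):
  True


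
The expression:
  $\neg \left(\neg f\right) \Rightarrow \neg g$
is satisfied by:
  {g: False, f: False}
  {f: True, g: False}
  {g: True, f: False}


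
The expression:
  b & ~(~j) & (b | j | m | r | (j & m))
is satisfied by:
  {j: True, b: True}


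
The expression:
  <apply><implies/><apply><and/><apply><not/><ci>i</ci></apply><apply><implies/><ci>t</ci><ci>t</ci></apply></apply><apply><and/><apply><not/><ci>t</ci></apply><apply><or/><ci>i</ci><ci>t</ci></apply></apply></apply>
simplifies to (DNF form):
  <ci>i</ci>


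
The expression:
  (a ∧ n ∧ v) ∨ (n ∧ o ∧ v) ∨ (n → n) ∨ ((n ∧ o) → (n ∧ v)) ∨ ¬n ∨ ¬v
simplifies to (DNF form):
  True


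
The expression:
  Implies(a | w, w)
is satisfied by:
  {w: True, a: False}
  {a: False, w: False}
  {a: True, w: True}


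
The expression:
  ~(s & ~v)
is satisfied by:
  {v: True, s: False}
  {s: False, v: False}
  {s: True, v: True}


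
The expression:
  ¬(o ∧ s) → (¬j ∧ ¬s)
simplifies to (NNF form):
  (o ∧ s) ∨ (¬j ∧ ¬s)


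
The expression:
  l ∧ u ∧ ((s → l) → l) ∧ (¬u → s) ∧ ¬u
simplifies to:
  False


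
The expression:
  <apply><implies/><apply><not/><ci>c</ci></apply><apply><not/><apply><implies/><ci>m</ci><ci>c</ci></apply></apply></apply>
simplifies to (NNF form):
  <apply><or/><ci>c</ci><ci>m</ci></apply>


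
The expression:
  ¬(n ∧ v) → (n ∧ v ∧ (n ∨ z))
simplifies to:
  n ∧ v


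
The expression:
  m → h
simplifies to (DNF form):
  h ∨ ¬m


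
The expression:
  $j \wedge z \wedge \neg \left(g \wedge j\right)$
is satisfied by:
  {z: True, j: True, g: False}


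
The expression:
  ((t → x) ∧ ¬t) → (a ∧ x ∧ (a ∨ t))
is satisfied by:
  {x: True, t: True, a: True}
  {x: True, t: True, a: False}
  {t: True, a: True, x: False}
  {t: True, a: False, x: False}
  {x: True, a: True, t: False}


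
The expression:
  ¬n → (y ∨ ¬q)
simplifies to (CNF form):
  n ∨ y ∨ ¬q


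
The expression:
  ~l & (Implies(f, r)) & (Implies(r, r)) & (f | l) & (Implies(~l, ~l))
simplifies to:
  f & r & ~l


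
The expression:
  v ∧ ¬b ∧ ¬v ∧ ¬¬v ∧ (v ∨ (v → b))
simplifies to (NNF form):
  False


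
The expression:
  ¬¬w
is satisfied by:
  {w: True}


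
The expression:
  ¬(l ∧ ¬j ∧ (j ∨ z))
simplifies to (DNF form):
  j ∨ ¬l ∨ ¬z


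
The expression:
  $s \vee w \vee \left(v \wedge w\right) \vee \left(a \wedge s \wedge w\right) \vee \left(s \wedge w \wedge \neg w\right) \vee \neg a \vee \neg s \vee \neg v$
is always true.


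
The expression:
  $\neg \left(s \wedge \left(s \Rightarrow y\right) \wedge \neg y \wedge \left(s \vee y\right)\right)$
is always true.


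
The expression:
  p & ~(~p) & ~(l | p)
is never true.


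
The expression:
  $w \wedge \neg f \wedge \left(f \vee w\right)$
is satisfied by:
  {w: True, f: False}


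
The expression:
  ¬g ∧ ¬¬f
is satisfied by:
  {f: True, g: False}


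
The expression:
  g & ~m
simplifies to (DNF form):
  g & ~m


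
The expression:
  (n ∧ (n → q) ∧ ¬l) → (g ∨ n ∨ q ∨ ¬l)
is always true.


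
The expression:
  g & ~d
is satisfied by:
  {g: True, d: False}


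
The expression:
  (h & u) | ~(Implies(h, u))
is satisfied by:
  {h: True}


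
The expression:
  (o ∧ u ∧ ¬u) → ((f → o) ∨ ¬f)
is always true.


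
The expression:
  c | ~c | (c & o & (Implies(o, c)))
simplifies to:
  True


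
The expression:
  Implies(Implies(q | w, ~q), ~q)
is always true.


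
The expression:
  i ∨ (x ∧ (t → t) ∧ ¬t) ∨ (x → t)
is always true.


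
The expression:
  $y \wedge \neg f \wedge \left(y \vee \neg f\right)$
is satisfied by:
  {y: True, f: False}


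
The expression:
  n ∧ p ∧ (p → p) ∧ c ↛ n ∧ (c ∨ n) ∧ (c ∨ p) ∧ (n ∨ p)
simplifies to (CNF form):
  False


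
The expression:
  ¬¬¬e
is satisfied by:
  {e: False}


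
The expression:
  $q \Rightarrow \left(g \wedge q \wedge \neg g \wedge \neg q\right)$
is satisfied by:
  {q: False}


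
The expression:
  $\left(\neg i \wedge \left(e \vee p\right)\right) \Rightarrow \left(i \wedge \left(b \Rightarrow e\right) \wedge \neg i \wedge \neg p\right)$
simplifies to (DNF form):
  $i \vee \left(\neg e \wedge \neg p\right)$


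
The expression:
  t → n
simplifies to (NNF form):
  n ∨ ¬t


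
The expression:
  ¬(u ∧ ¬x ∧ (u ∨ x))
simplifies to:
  x ∨ ¬u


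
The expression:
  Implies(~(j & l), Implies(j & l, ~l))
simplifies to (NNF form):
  True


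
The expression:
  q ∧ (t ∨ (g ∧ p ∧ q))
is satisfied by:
  {t: True, p: True, q: True, g: True}
  {t: True, p: True, q: True, g: False}
  {t: True, q: True, g: True, p: False}
  {t: True, q: True, g: False, p: False}
  {p: True, q: True, g: True, t: False}


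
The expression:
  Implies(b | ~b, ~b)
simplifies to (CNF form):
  ~b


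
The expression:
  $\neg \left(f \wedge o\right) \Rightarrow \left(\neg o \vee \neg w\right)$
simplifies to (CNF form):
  $f \vee \neg o \vee \neg w$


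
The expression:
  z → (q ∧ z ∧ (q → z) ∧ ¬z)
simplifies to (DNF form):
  ¬z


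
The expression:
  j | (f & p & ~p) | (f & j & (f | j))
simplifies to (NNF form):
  j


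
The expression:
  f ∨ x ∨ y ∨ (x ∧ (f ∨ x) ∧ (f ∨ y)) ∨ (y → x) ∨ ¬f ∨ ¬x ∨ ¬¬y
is always true.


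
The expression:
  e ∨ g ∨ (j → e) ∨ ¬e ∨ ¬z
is always true.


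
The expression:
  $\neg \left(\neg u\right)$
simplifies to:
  $u$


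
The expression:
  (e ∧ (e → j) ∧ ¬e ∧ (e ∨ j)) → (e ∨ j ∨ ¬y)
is always true.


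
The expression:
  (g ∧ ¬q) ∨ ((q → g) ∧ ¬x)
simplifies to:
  (g ∧ ¬q) ∨ (g ∧ ¬x) ∨ (¬q ∧ ¬x)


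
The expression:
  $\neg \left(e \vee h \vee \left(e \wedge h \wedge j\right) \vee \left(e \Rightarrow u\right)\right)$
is never true.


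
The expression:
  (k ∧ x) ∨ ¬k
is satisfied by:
  {x: True, k: False}
  {k: False, x: False}
  {k: True, x: True}


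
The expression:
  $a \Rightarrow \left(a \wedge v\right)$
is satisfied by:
  {v: True, a: False}
  {a: False, v: False}
  {a: True, v: True}


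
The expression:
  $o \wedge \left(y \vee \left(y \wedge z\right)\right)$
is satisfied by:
  {o: True, y: True}


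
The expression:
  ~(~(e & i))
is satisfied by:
  {i: True, e: True}


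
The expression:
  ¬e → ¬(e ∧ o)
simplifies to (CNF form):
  True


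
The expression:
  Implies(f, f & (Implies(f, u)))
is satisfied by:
  {u: True, f: False}
  {f: False, u: False}
  {f: True, u: True}


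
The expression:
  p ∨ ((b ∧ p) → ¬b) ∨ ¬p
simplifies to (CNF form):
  True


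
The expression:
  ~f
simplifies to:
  ~f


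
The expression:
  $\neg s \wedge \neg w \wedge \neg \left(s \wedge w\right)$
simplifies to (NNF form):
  $\neg s \wedge \neg w$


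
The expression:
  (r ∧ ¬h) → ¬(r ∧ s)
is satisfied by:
  {h: True, s: False, r: False}
  {s: False, r: False, h: False}
  {r: True, h: True, s: False}
  {r: True, s: False, h: False}
  {h: True, s: True, r: False}
  {s: True, h: False, r: False}
  {r: True, s: True, h: True}


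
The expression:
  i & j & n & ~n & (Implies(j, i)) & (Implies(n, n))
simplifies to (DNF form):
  False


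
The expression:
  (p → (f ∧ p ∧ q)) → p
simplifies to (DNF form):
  p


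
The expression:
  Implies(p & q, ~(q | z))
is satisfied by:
  {p: False, q: False}
  {q: True, p: False}
  {p: True, q: False}


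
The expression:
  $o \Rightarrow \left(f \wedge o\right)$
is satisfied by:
  {f: True, o: False}
  {o: False, f: False}
  {o: True, f: True}


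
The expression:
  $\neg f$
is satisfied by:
  {f: False}
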